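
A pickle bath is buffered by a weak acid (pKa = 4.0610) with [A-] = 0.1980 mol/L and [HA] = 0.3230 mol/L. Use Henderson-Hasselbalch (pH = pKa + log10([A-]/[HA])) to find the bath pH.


ratio = [A-] / [HA] = 0.1980 / 0.3230 = 0.6130
log10(ratio) = -0.2125
pH = pKa + log10(ratio) = 4.0610 - 0.2125 = 3.8485


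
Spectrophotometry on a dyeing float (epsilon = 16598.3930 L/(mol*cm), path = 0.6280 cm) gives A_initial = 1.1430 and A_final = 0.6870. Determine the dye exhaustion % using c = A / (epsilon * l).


c_initial = A_i / (epsilon * l) = 1.1430 / (16598.3930 * 0.6280) = 1.0965e-04 mol/L
c_final = A_f / (epsilon * l) = 0.6870 / (16598.3930 * 0.6280) = 6.5907e-05 mol/L
Exhaustion = (c_initial - c_final) / c_initial * 100 = (1.0965e-04 - 6.5907e-05) / 1.0965e-04 * 100 = 39.8950 %


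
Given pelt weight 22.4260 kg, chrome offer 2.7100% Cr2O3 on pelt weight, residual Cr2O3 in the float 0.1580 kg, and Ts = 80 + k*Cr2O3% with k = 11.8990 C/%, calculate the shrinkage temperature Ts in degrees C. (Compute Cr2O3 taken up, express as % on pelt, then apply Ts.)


Offered = pelt * offer_pct / 100 = 22.4260 * 2.7100 / 100 = 0.6077 kg
Uptake = offered - residual = 0.6077 - 0.1580 = 0.4497 kg
Cr2O3% on pelt = uptake / pelt * 100 = 0.4497 / 22.4260 * 100 = 2.0055 %
Ts = 80 + k * Cr2O3% = 80 + 11.8990 * 2.0055 = 103.8630 C


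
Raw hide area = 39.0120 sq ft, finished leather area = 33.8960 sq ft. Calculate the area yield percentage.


Formula: Yield = finished / raw * 100
Substituting: Yield = 33.8960 / 39.0120 * 100
Result: 86.8861 %


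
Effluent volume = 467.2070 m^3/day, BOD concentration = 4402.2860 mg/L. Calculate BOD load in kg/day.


Formula: BOD_load = volume * conc / 1000
Substituting: BOD_load = 467.2070 * 4402.2860 / 1000
Result: 2056.7788 kg/day


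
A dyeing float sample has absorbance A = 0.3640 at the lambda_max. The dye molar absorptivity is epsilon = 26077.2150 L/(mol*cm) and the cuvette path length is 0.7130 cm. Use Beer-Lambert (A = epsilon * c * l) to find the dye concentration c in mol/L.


Formula: c = A / (epsilon * l)
Substituting: c = 0.3640 / (26077.2150 * 0.7130)
Result: 1.9577e-05 mol/L


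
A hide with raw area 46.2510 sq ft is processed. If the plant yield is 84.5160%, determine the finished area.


Formula: finished = raw * yield / 100
Substituting: finished = 46.2510 * 84.5160 / 100
Result: 39.0895 sq ft


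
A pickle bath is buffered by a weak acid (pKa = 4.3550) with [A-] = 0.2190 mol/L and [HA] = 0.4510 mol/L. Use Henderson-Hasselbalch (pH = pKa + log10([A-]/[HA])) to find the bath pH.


ratio = [A-] / [HA] = 0.2190 / 0.4510 = 0.4856
log10(ratio) = -0.3137
pH = pKa + log10(ratio) = 4.3550 - 0.3137 = 4.0413


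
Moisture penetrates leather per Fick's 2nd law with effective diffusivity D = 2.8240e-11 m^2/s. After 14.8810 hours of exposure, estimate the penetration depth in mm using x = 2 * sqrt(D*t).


t = 14.8810 hr * 3600 = 53571.6000 s
D * t = 2.8240e-11 * 53571.6000 = 1.5129e-06
x = 2 * sqrt(D*t) = 2 * sqrt(1.5129e-06) = 0.00245997 m = 2.4600 mm


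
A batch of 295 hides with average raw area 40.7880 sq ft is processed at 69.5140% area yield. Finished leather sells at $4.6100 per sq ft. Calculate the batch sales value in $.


Raw_total = N * avg_area = 295 * 40.7880 = 12032.4600 sq ft
Finished = Raw_total * yield / 100 = 12032.4600 * 69.5140 / 100 = 8364.2442 sq ft
Value = Finished * price = 8364.2442 * 4.6100 = 38559.1660 $


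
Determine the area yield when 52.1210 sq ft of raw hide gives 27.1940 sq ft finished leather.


Formula: Yield = finished / raw * 100
Substituting: Yield = 27.1940 / 52.1210 * 100
Result: 52.1747 %


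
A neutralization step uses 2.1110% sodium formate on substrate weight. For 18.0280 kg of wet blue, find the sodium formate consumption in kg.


Formula: Neutralizer = substrate * pct / 100
Substituting: Neutralizer = 18.0280 * 2.1110 / 100
Result: 0.3806 kg


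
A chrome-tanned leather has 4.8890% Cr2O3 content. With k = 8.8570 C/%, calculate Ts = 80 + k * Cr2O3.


Formula: Ts = 80 + k * Cr2O3
Substituting: Ts = 80 + 8.8570 * 4.8890
Result: 123.3019 C


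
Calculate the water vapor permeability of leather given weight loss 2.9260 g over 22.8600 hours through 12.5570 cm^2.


Formula: WVP = loss / (area * time)
Substituting: WVP = 2.9260 / (12.5570 * 22.8600)
Result: 0.0101932 g/(cm^2*hr)


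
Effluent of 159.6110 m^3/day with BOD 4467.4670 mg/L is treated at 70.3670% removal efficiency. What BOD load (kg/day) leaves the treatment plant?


Load_in = volume * conc / 1000 = 159.6110 * 4467.4670 / 1000 = 713.0569 kg/day
Removed = Load_in * eff / 100 = 713.0569 * 70.3670 / 100 = 501.7567 kg/day
Load_out = Load_in - Removed = 713.0569 - 501.7567 = 211.3001 kg/day


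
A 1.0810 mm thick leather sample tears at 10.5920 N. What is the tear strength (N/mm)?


Formula: Tear strength = force / thickness
Substituting: Tear strength = 10.5920 / 1.0810
Result: 9.7983 N/mm


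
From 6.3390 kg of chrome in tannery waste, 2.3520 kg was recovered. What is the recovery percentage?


Formula: Recovery = recovered / input * 100
Substituting: Recovery = 2.3520 / 6.3390 * 100
Result: 37.1036 %


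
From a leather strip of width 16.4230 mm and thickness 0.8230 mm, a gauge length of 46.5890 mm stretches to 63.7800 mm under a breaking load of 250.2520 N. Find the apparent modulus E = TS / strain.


TS = F / (w * t) = 250.2520 / (16.4230 * 0.8230) = 18.5151 N/mm^2
strain = (Lf - L0) / L0 = (63.7800 - 46.5890) / 46.5890 = 0.3690
E = TS / strain = 18.5151 / 0.3690 = 50.1773 N/mm^2


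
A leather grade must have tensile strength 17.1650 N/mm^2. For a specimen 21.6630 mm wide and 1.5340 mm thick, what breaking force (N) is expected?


Formula: F = TS * w * t
Substituting: F = 17.1650 * 21.6630 * 1.5340
Result: 570.4108 N


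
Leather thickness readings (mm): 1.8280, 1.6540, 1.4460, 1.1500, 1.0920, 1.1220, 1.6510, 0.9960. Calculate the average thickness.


Formula: Average = sum / n
Substituting: Average = 10.9390 / 8
Result: 1.3674 mm


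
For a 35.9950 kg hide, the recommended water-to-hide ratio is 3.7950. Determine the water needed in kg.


Formula: Water = hide_weight * ratio
Substituting: Water = 35.9950 * 3.7950
Result: 136.6010 kg


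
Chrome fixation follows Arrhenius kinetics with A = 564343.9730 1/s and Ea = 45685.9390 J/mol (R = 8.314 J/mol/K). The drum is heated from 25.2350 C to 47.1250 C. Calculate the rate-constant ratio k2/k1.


T1 = 25.2350 + 273.15 = 298.3850 K; T2 = 47.1250 + 273.15 = 320.2750 K
k1 = A * exp(-Ea/(R*T1)) = 564343.9730 * exp(-45685.9390/(8.314*298.3850)) = 0.00566986 1/s
k2 = A * exp(-Ea/(R*T2)) = 564343.9730 * exp(-45685.9390/(8.314*320.2750)) = 0.0199624 1/s
k2/k1 = 0.0199624 / 0.00566986 = 3.5208


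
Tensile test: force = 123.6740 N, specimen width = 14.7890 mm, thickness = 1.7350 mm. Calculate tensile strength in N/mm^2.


Formula: TS = force / (width * thickness)
Substituting: TS = 123.6740 / (14.7890 * 1.7350)
Result: 4.8199 N/mm^2


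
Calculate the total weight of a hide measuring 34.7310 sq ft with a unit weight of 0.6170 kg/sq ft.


Formula: Weight = area * weight_per_sqft
Substituting: Weight = 34.7310 * 0.6170
Result: 21.4290 kg


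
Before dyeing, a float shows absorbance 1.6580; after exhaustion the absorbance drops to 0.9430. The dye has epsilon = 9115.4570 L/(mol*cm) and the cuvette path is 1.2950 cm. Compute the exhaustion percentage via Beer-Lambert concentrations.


c_initial = A_i / (epsilon * l) = 1.6580 / (9115.4570 * 1.2950) = 1.4045e-04 mol/L
c_final = A_f / (epsilon * l) = 0.9430 / (9115.4570 * 1.2950) = 7.9885e-05 mol/L
Exhaustion = (c_initial - c_final) / c_initial * 100 = (1.4045e-04 - 7.9885e-05) / 1.4045e-04 * 100 = 43.1242 %


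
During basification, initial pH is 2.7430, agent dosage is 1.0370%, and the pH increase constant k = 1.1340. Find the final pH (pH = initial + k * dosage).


Formula: pH_final = pH_initial + k * base_pct
Substituting: pH_final = 2.7430 + 1.1340 * 1.0370
Result: 3.9190


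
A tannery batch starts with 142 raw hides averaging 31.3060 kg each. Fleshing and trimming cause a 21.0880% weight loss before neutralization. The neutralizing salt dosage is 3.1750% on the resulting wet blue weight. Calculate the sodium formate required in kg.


Total_raw = N * avg_wt = 142 * 31.3060 = 4445.4520 kg
Substrate = Total_raw * (1 - loss/100) = 4445.4520 * (1 - 21.0880/100) = 3507.9951 kg
Neutralizer = Substrate * pct / 100 = 3507.9951 * 3.1750 / 100 = 111.3788 kg


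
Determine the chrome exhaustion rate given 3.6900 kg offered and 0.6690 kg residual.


Formula: Uptake = (offered - residual) / offered * 100
Substituting: Uptake = (3.6900 - 0.6690) / 3.6900 * 100
Result: 81.8699 %


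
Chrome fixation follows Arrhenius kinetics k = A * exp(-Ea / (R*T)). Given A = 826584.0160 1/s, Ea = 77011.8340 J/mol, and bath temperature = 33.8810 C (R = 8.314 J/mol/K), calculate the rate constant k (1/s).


T_K = T_C + 273.15 = 33.8810 + 273.15 = 307.0310 K
exponent = -Ea / (R * T_K) = -77011.8340 / (8.314 * 307.0310) = -30.1693
k = A * exp(exponent) = 826584.0160 * exp(-30.1693) = 6.5302e-08 1/s


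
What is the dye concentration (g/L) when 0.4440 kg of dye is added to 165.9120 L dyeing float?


Formula: Conc = dye_mass(kg) / volume(L) * 1000
Substituting: Conc = 0.4440 / 165.9120 * 1000
Result: 2.6761 g/L


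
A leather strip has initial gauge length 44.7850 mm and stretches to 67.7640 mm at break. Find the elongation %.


Formula: Elongation = (Lf - L0) / L0 * 100
Substituting: Elongation = (67.7640 - 44.7850) / 44.7850 * 100
Result: 51.3096 %


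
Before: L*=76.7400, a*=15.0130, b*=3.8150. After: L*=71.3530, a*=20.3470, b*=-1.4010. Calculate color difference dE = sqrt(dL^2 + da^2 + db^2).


dL = -5.3870, da = 5.3340, db = -5.2160
dE = sqrt((-5.3870)^2 + 5.3340^2 + (-5.2160)^2) = 9.2021


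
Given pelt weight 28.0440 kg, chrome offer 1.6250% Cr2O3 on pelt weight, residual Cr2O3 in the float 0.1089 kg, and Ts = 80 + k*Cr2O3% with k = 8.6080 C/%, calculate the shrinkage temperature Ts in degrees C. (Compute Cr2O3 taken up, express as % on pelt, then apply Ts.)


Offered = pelt * offer_pct / 100 = 28.0440 * 1.6250 / 100 = 0.4557 kg
Uptake = offered - residual = 0.4557 - 0.1089 = 0.3468 kg
Cr2O3% on pelt = uptake / pelt * 100 = 0.3468 / 28.0440 * 100 = 1.2367 %
Ts = 80 + k * Cr2O3% = 80 + 8.6080 * 1.2367 = 90.6454 C


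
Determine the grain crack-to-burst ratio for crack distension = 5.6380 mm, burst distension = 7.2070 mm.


Formula: Ratio = crack / burst
Substituting: Ratio = 5.6380 / 7.2070
Result: 0.7823


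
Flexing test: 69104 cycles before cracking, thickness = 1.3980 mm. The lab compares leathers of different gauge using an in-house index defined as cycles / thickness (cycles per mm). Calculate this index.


Formula: Index = cycles / thickness
Substituting: Index = 69104 / 1.3980
Result: 49430.6152 cycles/mm


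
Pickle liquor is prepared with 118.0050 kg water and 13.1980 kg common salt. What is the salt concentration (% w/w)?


Formula: Conc = salt / (water + salt) * 100
Substituting: Conc = 13.1980 / (118.0050 + 13.1980) * 100
Result: 10.0592 %


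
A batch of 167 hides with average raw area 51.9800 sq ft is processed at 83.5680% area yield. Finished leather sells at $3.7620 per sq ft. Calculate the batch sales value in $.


Raw_total = N * avg_area = 167 * 51.9800 = 8680.6600 sq ft
Finished = Raw_total * yield / 100 = 8680.6600 * 83.5680 / 100 = 7254.2539 sq ft
Value = Finished * price = 7254.2539 * 3.7620 = 27290.5034 $


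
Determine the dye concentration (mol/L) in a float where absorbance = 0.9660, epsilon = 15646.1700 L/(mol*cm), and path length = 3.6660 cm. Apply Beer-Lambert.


Formula: c = A / (epsilon * l)
Substituting: c = 0.9660 / (15646.1700 * 3.6660)
Result: 1.6841e-05 mol/L


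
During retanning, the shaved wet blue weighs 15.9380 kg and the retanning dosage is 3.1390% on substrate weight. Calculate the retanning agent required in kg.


Formula: Retan = substrate * pct / 100
Substituting: Retan = 15.9380 * 3.1390 / 100
Result: 0.5003 kg


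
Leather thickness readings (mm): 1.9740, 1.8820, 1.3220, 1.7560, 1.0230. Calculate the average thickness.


Formula: Average = sum / n
Substituting: Average = 7.9570 / 5
Result: 1.5914 mm


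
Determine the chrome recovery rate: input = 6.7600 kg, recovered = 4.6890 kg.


Formula: Recovery = recovered / input * 100
Substituting: Recovery = 4.6890 / 6.7600 * 100
Result: 69.3639 %


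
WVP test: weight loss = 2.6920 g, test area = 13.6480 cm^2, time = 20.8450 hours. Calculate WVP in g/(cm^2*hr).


Formula: WVP = loss / (area * time)
Substituting: WVP = 2.6920 / (13.6480 * 20.8450)
Result: 0.00946246 g/(cm^2*hr)


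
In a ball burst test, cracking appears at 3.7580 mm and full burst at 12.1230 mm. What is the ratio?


Formula: Ratio = crack / burst
Substituting: Ratio = 3.7580 / 12.1230
Result: 0.3100


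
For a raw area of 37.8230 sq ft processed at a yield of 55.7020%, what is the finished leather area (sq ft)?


Formula: finished = raw * yield / 100
Substituting: finished = 37.8230 * 55.7020 / 100
Result: 21.0682 sq ft


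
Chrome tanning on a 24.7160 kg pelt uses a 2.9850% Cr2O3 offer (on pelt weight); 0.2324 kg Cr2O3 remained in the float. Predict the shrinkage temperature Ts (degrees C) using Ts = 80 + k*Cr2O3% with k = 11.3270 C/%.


Offered = pelt * offer_pct / 100 = 24.7160 * 2.9850 / 100 = 0.7378 kg
Uptake = offered - residual = 0.7378 - 0.2324 = 0.5054 kg
Cr2O3% on pelt = uptake / pelt * 100 = 0.5054 / 24.7160 * 100 = 2.0447 %
Ts = 80 + k * Cr2O3% = 80 + 11.3270 * 2.0447 = 103.1605 C


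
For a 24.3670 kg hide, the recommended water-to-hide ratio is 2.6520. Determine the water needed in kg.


Formula: Water = hide_weight * ratio
Substituting: Water = 24.3670 * 2.6520
Result: 64.6213 kg


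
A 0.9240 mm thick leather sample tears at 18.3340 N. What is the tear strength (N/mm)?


Formula: Tear strength = force / thickness
Substituting: Tear strength = 18.3340 / 0.9240
Result: 19.8420 N/mm


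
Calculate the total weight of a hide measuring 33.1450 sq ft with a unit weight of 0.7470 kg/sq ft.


Formula: Weight = area * weight_per_sqft
Substituting: Weight = 33.1450 * 0.7470
Result: 24.7593 kg


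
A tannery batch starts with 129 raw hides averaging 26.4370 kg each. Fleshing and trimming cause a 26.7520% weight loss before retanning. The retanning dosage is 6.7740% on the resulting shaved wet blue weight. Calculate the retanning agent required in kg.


Total_raw = N * avg_wt = 129 * 26.4370 = 3410.3730 kg
Substrate = Total_raw * (1 - loss/100) = 3410.3730 * (1 - 26.7520/100) = 2498.0300 kg
Retan = Substrate * pct / 100 = 2498.0300 * 6.7740 / 100 = 169.2166 kg


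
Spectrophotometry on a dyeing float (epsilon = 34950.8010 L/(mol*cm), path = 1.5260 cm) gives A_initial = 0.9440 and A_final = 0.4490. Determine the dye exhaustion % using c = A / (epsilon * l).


c_initial = A_i / (epsilon * l) = 0.9440 / (34950.8010 * 1.5260) = 1.7699e-05 mol/L
c_final = A_f / (epsilon * l) = 0.4490 / (34950.8010 * 1.5260) = 8.4185e-06 mol/L
Exhaustion = (c_initial - c_final) / c_initial * 100 = (1.7699e-05 - 8.4185e-06) / 1.7699e-05 * 100 = 52.4364 %


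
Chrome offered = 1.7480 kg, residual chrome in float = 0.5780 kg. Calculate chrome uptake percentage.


Formula: Uptake = (offered - residual) / offered * 100
Substituting: Uptake = (1.7480 - 0.5780) / 1.7480 * 100
Result: 66.9336 %


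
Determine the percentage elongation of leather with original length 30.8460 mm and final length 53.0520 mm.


Formula: Elongation = (Lf - L0) / L0 * 100
Substituting: Elongation = (53.0520 - 30.8460) / 30.8460 * 100
Result: 71.9899 %


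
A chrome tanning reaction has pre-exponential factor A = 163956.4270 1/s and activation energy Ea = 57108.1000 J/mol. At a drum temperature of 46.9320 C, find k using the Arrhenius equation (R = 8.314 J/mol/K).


T_K = T_C + 273.15 = 46.9320 + 273.15 = 320.0820 K
exponent = -Ea / (R * T_K) = -57108.1000 / (8.314 * 320.0820) = -21.4598
k = A * exp(exponent) = 163956.4270 * exp(-21.4598) = 7.8494e-05 1/s


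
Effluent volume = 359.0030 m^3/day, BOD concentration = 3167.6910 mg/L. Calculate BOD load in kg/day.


Formula: BOD_load = volume * conc / 1000
Substituting: BOD_load = 359.0030 * 3167.6910 / 1000
Result: 1137.2106 kg/day


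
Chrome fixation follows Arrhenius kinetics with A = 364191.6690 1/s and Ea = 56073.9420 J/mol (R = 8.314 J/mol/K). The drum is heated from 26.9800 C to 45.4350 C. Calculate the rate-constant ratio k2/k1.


T1 = 26.9800 + 273.15 = 300.1300 K; T2 = 45.4350 + 273.15 = 318.5850 K
k1 = A * exp(-Ea/(R*T1)) = 364191.6690 * exp(-56073.9420/(8.314*300.1300)) = 6.3367e-05 1/s
k2 = A * exp(-Ea/(R*T2)) = 364191.6690 * exp(-56073.9420/(8.314*318.5850)) = 2.3292e-04 1/s
k2/k1 = 2.3292e-04 / 6.3367e-05 = 3.6758


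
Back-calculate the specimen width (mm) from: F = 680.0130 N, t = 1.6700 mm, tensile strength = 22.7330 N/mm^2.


Formula: w = F / (TS * t)
Substituting: w = 680.0130 / (22.7330 * 1.6700)
Result: 17.9120 mm


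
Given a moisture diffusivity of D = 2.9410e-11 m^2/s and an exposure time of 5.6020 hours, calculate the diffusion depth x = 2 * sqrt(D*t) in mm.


t = 5.6020 hr * 3600 = 20167.2000 s
D * t = 2.9410e-11 * 20167.2000 = 5.9312e-07
x = 2 * sqrt(D*t) = 2 * sqrt(5.9312e-07) = 0.00154028 m = 1.5403 mm


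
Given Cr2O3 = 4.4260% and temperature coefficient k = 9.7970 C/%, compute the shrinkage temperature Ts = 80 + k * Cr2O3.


Formula: Ts = 80 + k * Cr2O3
Substituting: Ts = 80 + 9.7970 * 4.4260
Result: 123.3615 C


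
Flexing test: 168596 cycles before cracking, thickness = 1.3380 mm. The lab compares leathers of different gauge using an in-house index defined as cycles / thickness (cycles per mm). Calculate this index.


Formula: Index = cycles / thickness
Substituting: Index = 168596 / 1.3380
Result: 126005.9791 cycles/mm


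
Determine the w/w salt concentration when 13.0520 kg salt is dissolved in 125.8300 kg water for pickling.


Formula: Conc = salt / (water + salt) * 100
Substituting: Conc = 13.0520 / (125.8300 + 13.0520) * 100
Result: 9.3979 %


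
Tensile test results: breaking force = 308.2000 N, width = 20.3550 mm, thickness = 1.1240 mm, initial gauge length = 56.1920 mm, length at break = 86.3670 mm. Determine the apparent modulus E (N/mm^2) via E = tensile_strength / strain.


TS = F / (w * t) = 308.2000 / (20.3550 * 1.1240) = 13.4709 N/mm^2
strain = (Lf - L0) / L0 = (86.3670 - 56.1920) / 56.1920 = 0.5370
E = TS / strain = 13.4709 / 0.5370 = 25.0855 N/mm^2


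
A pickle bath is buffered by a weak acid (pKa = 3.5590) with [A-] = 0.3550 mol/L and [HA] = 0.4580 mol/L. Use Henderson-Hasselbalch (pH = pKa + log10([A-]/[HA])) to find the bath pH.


ratio = [A-] / [HA] = 0.3550 / 0.4580 = 0.7751
log10(ratio) = -0.1106
pH = pKa + log10(ratio) = 3.5590 - 0.1106 = 3.4484


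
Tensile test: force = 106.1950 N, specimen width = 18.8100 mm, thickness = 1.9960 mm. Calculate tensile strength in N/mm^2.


Formula: TS = force / (width * thickness)
Substituting: TS = 106.1950 / (18.8100 * 1.9960)
Result: 2.8285 N/mm^2


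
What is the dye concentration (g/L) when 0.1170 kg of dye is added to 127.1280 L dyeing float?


Formula: Conc = dye_mass(kg) / volume(L) * 1000
Substituting: Conc = 0.1170 / 127.1280 * 1000
Result: 0.9203 g/L


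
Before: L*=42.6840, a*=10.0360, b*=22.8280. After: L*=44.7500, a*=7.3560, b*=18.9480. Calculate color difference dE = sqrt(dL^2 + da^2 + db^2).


dL = 2.0660, da = -2.6800, db = -3.8800
dE = sqrt(2.0660^2 + (-2.6800)^2 + (-3.8800)^2) = 5.1483


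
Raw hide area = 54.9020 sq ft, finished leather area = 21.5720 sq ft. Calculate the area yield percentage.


Formula: Yield = finished / raw * 100
Substituting: Yield = 21.5720 / 54.9020 * 100
Result: 39.2918 %


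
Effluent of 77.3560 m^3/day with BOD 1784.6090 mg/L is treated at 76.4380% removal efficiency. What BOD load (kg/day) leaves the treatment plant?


Load_in = volume * conc / 1000 = 77.3560 * 1784.6090 / 1000 = 138.0502 kg/day
Removed = Load_in * eff / 100 = 138.0502 * 76.4380 / 100 = 105.5228 kg/day
Load_out = Load_in - Removed = 138.0502 - 105.5228 = 32.5274 kg/day


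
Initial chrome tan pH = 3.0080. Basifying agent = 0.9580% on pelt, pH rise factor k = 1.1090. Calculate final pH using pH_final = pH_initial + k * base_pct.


Formula: pH_final = pH_initial + k * base_pct
Substituting: pH_final = 3.0080 + 1.1090 * 0.9580
Result: 4.0704


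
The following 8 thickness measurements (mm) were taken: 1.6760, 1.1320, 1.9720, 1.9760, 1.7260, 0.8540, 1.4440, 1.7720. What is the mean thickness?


Formula: Average = sum / n
Substituting: Average = 12.5520 / 8
Result: 1.5690 mm


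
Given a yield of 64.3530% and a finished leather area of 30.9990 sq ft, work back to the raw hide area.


Formula: raw = finished * 100 / yield
Substituting: raw = 30.9990 * 100 / 64.3530
Result: 48.1702 sq ft


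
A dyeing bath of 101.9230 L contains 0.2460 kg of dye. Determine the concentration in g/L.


Formula: Conc = dye_mass(kg) / volume(L) * 1000
Substituting: Conc = 0.2460 / 101.9230 * 1000
Result: 2.4136 g/L


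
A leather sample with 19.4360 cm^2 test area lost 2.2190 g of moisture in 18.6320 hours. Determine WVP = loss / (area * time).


Formula: WVP = loss / (area * time)
Substituting: WVP = 2.2190 / (19.4360 * 18.6320)
Result: 0.00612761 g/(cm^2*hr)


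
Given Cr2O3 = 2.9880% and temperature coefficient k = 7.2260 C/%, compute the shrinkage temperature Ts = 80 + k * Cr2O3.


Formula: Ts = 80 + k * Cr2O3
Substituting: Ts = 80 + 7.2260 * 2.9880
Result: 101.5913 C


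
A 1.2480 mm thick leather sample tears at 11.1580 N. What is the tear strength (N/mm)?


Formula: Tear strength = force / thickness
Substituting: Tear strength = 11.1580 / 1.2480
Result: 8.9407 N/mm


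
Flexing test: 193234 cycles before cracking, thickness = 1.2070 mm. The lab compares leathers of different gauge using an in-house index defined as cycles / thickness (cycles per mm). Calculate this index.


Formula: Index = cycles / thickness
Substituting: Index = 193234 / 1.2070
Result: 160094.4490 cycles/mm


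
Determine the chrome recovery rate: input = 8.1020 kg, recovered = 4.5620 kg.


Formula: Recovery = recovered / input * 100
Substituting: Recovery = 4.5620 / 8.1020 * 100
Result: 56.3071 %


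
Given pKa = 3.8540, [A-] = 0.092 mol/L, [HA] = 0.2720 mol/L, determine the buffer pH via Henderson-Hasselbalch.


ratio = [A-] / [HA] = 0.092 / 0.2720 = 0.3382
log10(ratio) = -0.4708
pH = pKa + log10(ratio) = 3.8540 - 0.4708 = 3.3832


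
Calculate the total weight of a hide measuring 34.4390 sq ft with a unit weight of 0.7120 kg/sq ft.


Formula: Weight = area * weight_per_sqft
Substituting: Weight = 34.4390 * 0.7120
Result: 24.5206 kg


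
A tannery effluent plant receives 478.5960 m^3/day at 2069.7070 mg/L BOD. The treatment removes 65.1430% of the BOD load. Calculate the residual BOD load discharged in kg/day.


Load_in = volume * conc / 1000 = 478.5960 * 2069.7070 / 1000 = 990.5535 kg/day
Removed = Load_in * eff / 100 = 990.5535 * 65.1430 / 100 = 645.2763 kg/day
Load_out = Load_in - Removed = 990.5535 - 645.2763 = 345.2772 kg/day


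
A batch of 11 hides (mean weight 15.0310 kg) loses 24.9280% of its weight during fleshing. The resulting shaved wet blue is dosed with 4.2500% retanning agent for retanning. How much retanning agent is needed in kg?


Total_raw = N * avg_wt = 11 * 15.0310 = 165.3410 kg
Substrate = Total_raw * (1 - loss/100) = 165.3410 * (1 - 24.9280/100) = 124.1248 kg
Retan = Substrate * pct / 100 = 124.1248 * 4.2500 / 100 = 5.2753 kg


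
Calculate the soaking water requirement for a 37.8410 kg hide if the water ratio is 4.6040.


Formula: Water = hide_weight * ratio
Substituting: Water = 37.8410 * 4.6040
Result: 174.2200 kg


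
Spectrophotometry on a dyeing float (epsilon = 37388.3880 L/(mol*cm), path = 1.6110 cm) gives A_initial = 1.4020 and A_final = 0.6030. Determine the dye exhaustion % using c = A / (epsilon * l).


c_initial = A_i / (epsilon * l) = 1.4020 / (37388.3880 * 1.6110) = 2.3276e-05 mol/L
c_final = A_f / (epsilon * l) = 0.6030 / (37388.3880 * 1.6110) = 1.0011e-05 mol/L
Exhaustion = (c_initial - c_final) / c_initial * 100 = (2.3276e-05 - 1.0011e-05) / 2.3276e-05 * 100 = 56.9900 %


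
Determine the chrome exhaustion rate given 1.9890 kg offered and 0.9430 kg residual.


Formula: Uptake = (offered - residual) / offered * 100
Substituting: Uptake = (1.9890 - 0.9430) / 1.9890 * 100
Result: 52.5892 %


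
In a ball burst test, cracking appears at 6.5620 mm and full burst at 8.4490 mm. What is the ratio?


Formula: Ratio = crack / burst
Substituting: Ratio = 6.5620 / 8.4490
Result: 0.7767


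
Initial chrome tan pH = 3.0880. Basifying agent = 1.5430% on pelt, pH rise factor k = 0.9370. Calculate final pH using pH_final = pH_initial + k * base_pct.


Formula: pH_final = pH_initial + k * base_pct
Substituting: pH_final = 3.0880 + 0.9370 * 1.5430
Result: 4.5338


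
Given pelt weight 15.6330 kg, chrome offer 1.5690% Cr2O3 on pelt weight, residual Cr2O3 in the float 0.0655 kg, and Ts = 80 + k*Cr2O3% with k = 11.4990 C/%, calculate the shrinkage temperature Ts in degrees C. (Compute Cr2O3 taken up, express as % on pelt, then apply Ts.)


Offered = pelt * offer_pct / 100 = 15.6330 * 1.5690 / 100 = 0.2453 kg
Uptake = offered - residual = 0.2453 - 0.0655 = 0.1798 kg
Cr2O3% on pelt = uptake / pelt * 100 = 0.1798 / 15.6330 * 100 = 1.1500 %
Ts = 80 + k * Cr2O3% = 80 + 11.4990 * 1.1500 = 93.2240 C


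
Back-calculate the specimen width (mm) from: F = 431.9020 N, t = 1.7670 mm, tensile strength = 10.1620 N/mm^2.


Formula: w = F / (TS * t)
Substituting: w = 431.9020 / (10.1620 * 1.7670)
Result: 24.0530 mm


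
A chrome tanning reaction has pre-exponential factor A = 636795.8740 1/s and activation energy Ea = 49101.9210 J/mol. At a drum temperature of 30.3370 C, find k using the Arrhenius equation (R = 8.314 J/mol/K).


T_K = T_C + 273.15 = 30.3370 + 273.15 = 303.4870 K
exponent = -Ea / (R * T_K) = -49101.9210 / (8.314 * 303.4870) = -19.4602
k = A * exp(exponent) = 636795.8740 * exp(-19.4602) = 0.00225176 1/s


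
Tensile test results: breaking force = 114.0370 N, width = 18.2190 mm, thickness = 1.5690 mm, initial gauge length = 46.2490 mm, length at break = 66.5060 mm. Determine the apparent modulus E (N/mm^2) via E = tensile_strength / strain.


TS = F / (w * t) = 114.0370 / (18.2190 * 1.5690) = 3.9893 N/mm^2
strain = (Lf - L0) / L0 = (66.5060 - 46.2490) / 46.2490 = 0.4380
E = TS / strain = 3.9893 / 0.4380 = 9.1081 N/mm^2


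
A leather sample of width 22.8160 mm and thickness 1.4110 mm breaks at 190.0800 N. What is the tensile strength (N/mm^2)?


Formula: TS = force / (width * thickness)
Substituting: TS = 190.0800 / (22.8160 * 1.4110)
Result: 5.9043 N/mm^2


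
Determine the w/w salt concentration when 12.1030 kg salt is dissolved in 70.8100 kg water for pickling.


Formula: Conc = salt / (water + salt) * 100
Substituting: Conc = 12.1030 / (70.8100 + 12.1030) * 100
Result: 14.5972 %


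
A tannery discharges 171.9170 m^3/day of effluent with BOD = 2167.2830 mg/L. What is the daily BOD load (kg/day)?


Formula: BOD_load = volume * conc / 1000
Substituting: BOD_load = 171.9170 * 2167.2830 / 1000
Result: 372.5928 kg/day


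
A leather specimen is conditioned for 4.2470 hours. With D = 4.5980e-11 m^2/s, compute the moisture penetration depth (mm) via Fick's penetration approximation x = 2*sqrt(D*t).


t = 4.2470 hr * 3600 = 15289.2000 s
D * t = 4.5980e-11 * 15289.2000 = 7.0300e-07
x = 2 * sqrt(D*t) = 2 * sqrt(7.0300e-07) = 0.0016769 m = 1.6769 mm


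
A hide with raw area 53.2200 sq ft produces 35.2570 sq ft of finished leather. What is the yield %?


Formula: Yield = finished / raw * 100
Substituting: Yield = 35.2570 / 53.2200 * 100
Result: 66.2477 %


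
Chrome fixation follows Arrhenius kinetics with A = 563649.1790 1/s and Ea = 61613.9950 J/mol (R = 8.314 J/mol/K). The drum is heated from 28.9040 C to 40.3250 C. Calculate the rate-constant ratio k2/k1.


T1 = 28.9040 + 273.15 = 302.0540 K; T2 = 40.3250 + 273.15 = 313.4750 K
k1 = A * exp(-Ea/(R*T1)) = 563649.1790 * exp(-61613.9950/(8.314*302.0540)) = 1.2463e-05 1/s
k2 = A * exp(-Ea/(R*T2)) = 563649.1790 * exp(-61613.9950/(8.314*313.4750)) = 3.0468e-05 1/s
k2/k1 = 3.0468e-05 / 1.2463e-05 = 2.4446


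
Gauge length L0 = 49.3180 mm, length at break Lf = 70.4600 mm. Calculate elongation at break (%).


Formula: Elongation = (Lf - L0) / L0 * 100
Substituting: Elongation = (70.4600 - 49.3180) / 49.3180 * 100
Result: 42.8687 %


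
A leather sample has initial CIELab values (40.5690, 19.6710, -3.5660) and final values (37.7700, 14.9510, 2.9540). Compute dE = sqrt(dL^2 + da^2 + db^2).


dL = -2.7990, da = -4.7200, db = 6.5200
dE = sqrt((-2.7990)^2 + (-4.7200)^2 + 6.5200^2) = 8.5219


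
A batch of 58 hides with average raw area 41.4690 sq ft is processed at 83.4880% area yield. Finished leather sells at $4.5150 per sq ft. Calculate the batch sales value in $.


Raw_total = N * avg_area = 58 * 41.4690 = 2405.2020 sq ft
Finished = Raw_total * yield / 100 = 2405.2020 * 83.4880 / 100 = 2008.0550 sq ft
Value = Finished * price = 2008.0550 * 4.5150 = 9066.3685 $


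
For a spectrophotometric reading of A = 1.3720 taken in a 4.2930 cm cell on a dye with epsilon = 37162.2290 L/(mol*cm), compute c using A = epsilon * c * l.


Formula: c = A / (epsilon * l)
Substituting: c = 1.3720 / (37162.2290 * 4.2930)
Result: 8.5999e-06 mol/L


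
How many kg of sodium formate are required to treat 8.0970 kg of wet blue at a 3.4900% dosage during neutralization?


Formula: Neutralizer = substrate * pct / 100
Substituting: Neutralizer = 8.0970 * 3.4900 / 100
Result: 0.2826 kg


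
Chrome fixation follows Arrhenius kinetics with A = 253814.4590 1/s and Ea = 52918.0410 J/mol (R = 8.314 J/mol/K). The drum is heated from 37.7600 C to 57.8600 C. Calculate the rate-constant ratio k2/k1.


T1 = 37.7600 + 273.15 = 310.9100 K; T2 = 57.8600 + 273.15 = 331.0100 K
k1 = A * exp(-Ea/(R*T1)) = 253814.4590 * exp(-52918.0410/(8.314*310.9100)) = 3.2634e-04 1/s
k2 = A * exp(-Ea/(R*T2)) = 253814.4590 * exp(-52918.0410/(8.314*331.0100)) = 0.00113122 1/s
k2/k1 = 0.00113122 / 3.2634e-04 = 3.4664


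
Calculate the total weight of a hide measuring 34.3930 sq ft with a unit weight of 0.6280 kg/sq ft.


Formula: Weight = area * weight_per_sqft
Substituting: Weight = 34.3930 * 0.6280
Result: 21.5988 kg


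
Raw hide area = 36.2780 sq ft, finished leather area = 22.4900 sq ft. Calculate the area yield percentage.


Formula: Yield = finished / raw * 100
Substituting: Yield = 22.4900 / 36.2780 * 100
Result: 61.9935 %


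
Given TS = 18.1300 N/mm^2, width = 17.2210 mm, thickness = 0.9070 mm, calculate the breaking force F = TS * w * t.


Formula: F = TS * w * t
Substituting: F = 18.1300 * 17.2210 * 0.9070
Result: 283.1806 N


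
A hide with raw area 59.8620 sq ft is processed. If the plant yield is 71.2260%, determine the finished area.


Formula: finished = raw * yield / 100
Substituting: finished = 59.8620 * 71.2260 / 100
Result: 42.6373 sq ft


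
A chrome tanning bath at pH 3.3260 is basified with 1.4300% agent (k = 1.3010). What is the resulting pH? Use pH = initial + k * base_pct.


Formula: pH_final = pH_initial + k * base_pct
Substituting: pH_final = 3.3260 + 1.3010 * 1.4300
Result: 5.1864


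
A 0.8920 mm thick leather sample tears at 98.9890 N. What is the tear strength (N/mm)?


Formula: Tear strength = force / thickness
Substituting: Tear strength = 98.9890 / 0.8920
Result: 110.9742 N/mm


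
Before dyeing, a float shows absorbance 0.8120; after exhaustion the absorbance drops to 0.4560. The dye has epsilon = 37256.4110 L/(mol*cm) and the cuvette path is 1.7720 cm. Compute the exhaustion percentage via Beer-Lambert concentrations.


c_initial = A_i / (epsilon * l) = 0.8120 / (37256.4110 * 1.7720) = 1.2300e-05 mol/L
c_final = A_f / (epsilon * l) = 0.4560 / (37256.4110 * 1.7720) = 6.9072e-06 mol/L
Exhaustion = (c_initial - c_final) / c_initial * 100 = (1.2300e-05 - 6.9072e-06) / 1.2300e-05 * 100 = 43.8424 %


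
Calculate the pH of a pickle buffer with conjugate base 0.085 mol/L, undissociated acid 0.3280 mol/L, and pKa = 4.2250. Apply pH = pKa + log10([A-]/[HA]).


ratio = [A-] / [HA] = 0.085 / 0.3280 = 0.2591
log10(ratio) = -0.5865
pH = pKa + log10(ratio) = 4.2250 - 0.5865 = 3.6385


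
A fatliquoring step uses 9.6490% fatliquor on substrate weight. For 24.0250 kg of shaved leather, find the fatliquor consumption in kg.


Formula: Fat = substrate * pct / 100
Substituting: Fat = 24.0250 * 9.6490 / 100
Result: 2.3182 kg


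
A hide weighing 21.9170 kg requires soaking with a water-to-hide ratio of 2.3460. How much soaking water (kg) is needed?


Formula: Water = hide_weight * ratio
Substituting: Water = 21.9170 * 2.3460
Result: 51.4173 kg


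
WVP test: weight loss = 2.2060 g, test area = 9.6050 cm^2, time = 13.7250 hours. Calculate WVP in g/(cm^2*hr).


Formula: WVP = loss / (area * time)
Substituting: WVP = 2.2060 / (9.6050 * 13.7250)
Result: 0.0167338 g/(cm^2*hr)


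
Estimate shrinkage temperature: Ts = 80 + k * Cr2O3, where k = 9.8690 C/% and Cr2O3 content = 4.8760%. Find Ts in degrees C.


Formula: Ts = 80 + k * Cr2O3
Substituting: Ts = 80 + 9.8690 * 4.8760
Result: 128.1212 C


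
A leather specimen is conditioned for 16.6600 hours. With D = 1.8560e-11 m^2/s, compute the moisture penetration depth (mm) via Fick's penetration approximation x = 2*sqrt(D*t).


t = 16.6600 hr * 3600 = 59976.0000 s
D * t = 1.8560e-11 * 59976.0000 = 1.1132e-06
x = 2 * sqrt(D*t) = 2 * sqrt(1.1132e-06) = 0.00211012 m = 2.1101 mm


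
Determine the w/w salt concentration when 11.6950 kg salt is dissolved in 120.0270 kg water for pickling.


Formula: Conc = salt / (water + salt) * 100
Substituting: Conc = 11.6950 / (120.0270 + 11.6950) * 100
Result: 8.8785 %


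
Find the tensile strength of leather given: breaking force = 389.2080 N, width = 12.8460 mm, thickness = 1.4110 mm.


Formula: TS = force / (width * thickness)
Substituting: TS = 389.2080 / (12.8460 * 1.4110)
Result: 21.4727 N/mm^2


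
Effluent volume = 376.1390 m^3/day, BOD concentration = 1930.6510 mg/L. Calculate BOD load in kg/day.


Formula: BOD_load = volume * conc / 1000
Substituting: BOD_load = 376.1390 * 1930.6510 / 1000
Result: 726.1931 kg/day


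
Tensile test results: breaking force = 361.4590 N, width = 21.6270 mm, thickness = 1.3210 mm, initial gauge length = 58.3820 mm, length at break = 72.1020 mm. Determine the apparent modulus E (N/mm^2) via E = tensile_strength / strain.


TS = F / (w * t) = 361.4590 / (21.6270 * 1.3210) = 12.6520 N/mm^2
strain = (Lf - L0) / L0 = (72.1020 - 58.3820) / 58.3820 = 0.2350
E = TS / strain = 12.6520 / 0.2350 = 53.8375 N/mm^2


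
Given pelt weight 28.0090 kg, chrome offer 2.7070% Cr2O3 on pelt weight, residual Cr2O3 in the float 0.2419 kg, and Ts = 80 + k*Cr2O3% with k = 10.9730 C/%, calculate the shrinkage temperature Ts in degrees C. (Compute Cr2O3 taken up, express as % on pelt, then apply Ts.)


Offered = pelt * offer_pct / 100 = 28.0090 * 2.7070 / 100 = 0.7582 kg
Uptake = offered - residual = 0.7582 - 0.2419 = 0.5163 kg
Cr2O3% on pelt = uptake / pelt * 100 = 0.5163 / 28.0090 * 100 = 1.8433 %
Ts = 80 + k * Cr2O3% = 80 + 10.9730 * 1.8433 = 100.2271 C


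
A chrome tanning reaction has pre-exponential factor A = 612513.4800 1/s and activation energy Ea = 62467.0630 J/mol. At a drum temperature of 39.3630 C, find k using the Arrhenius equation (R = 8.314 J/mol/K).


T_K = T_C + 273.15 = 39.3630 + 273.15 = 312.5130 K
exponent = -Ea / (R * T_K) = -62467.0630 / (8.314 * 312.5130) = -24.0421
k = A * exp(exponent) = 612513.4800 * exp(-24.0421) = 2.2169e-05 1/s


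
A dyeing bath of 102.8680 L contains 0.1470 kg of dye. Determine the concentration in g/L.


Formula: Conc = dye_mass(kg) / volume(L) * 1000
Substituting: Conc = 0.1470 / 102.8680 * 1000
Result: 1.4290 g/L


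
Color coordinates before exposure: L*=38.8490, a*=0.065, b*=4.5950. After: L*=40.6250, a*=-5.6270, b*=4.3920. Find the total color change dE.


dL = 1.7760, da = -5.6920, db = -0.2030
dE = sqrt(1.7760^2 + (-5.6920)^2 + (-0.2030)^2) = 5.9661


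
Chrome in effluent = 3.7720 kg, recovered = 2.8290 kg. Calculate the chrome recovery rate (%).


Formula: Recovery = recovered / input * 100
Substituting: Recovery = 2.8290 / 3.7720 * 100
Result: 75.0000 %


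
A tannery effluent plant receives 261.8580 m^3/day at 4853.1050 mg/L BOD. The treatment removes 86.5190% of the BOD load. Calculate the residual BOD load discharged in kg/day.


Load_in = volume * conc / 1000 = 261.8580 * 4853.1050 / 1000 = 1270.8244 kg/day
Removed = Load_in * eff / 100 = 1270.8244 * 86.5190 / 100 = 1099.5045 kg/day
Load_out = Load_in - Removed = 1270.8244 - 1099.5045 = 171.3198 kg/day


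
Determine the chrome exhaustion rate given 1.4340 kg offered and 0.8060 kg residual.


Formula: Uptake = (offered - residual) / offered * 100
Substituting: Uptake = (1.4340 - 0.8060) / 1.4340 * 100
Result: 43.7936 %


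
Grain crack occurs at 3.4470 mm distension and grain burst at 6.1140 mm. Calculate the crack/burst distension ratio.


Formula: Ratio = crack / burst
Substituting: Ratio = 3.4470 / 6.1140
Result: 0.5638


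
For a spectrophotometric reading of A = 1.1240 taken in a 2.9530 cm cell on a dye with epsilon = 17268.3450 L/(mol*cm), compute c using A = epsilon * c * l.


Formula: c = A / (epsilon * l)
Substituting: c = 1.1240 / (17268.3450 * 2.9530)
Result: 2.2042e-05 mol/L


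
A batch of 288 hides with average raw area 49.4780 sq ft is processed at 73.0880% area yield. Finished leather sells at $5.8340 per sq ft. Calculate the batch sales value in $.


Raw_total = N * avg_area = 288 * 49.4780 = 14249.6640 sq ft
Finished = Raw_total * yield / 100 = 14249.6640 * 73.0880 / 100 = 10414.7944 sq ft
Value = Finished * price = 10414.7944 * 5.8340 = 60759.9107 $


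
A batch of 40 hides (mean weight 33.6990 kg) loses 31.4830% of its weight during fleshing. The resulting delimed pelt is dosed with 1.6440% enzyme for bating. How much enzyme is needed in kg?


Total_raw = N * avg_wt = 40 * 33.6990 = 1347.9600 kg
Substrate = Total_raw * (1 - loss/100) = 1347.9600 * (1 - 31.4830/100) = 923.5818 kg
Enzyme = Substrate * pct / 100 = 923.5818 * 1.6440 / 100 = 15.1837 kg


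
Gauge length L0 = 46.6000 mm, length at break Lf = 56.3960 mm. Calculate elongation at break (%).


Formula: Elongation = (Lf - L0) / L0 * 100
Substituting: Elongation = (56.3960 - 46.6000) / 46.6000 * 100
Result: 21.0215 %


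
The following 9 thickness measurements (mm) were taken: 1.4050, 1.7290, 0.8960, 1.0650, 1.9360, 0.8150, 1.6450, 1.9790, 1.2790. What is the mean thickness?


Formula: Average = sum / n
Substituting: Average = 12.7490 / 9
Result: 1.4166 mm


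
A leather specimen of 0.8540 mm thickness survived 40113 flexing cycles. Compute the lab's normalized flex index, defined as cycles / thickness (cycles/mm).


Formula: Index = cycles / thickness
Substituting: Index = 40113 / 0.8540
Result: 46970.7260 cycles/mm


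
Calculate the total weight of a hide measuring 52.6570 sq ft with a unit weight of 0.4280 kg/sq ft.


Formula: Weight = area * weight_per_sqft
Substituting: Weight = 52.6570 * 0.4280
Result: 22.5372 kg


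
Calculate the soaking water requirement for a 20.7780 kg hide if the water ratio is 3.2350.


Formula: Water = hide_weight * ratio
Substituting: Water = 20.7780 * 3.2350
Result: 67.2168 kg


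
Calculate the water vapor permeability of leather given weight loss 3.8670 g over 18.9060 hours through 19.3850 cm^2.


Formula: WVP = loss / (area * time)
Substituting: WVP = 3.8670 / (19.3850 * 18.9060)
Result: 0.0105514 g/(cm^2*hr)
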